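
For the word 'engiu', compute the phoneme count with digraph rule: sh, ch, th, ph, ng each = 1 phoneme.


Parsing 'engiu' greedily, digraphs first:
  'e' -> vowel phoneme (phonemes so far: 1)
  'ng' -> digraph (1 consonant phoneme) (phonemes so far: 2)
  'i' -> vowel phoneme (phonemes so far: 3)
  'u' -> vowel phoneme (phonemes so far: 4)
Total phonemes: 4

4


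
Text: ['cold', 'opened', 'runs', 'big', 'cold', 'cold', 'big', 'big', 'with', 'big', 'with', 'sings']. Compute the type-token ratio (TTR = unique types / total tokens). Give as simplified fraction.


Tokens: 12
Unique types: ('big', 'cold', 'opened', 'runs', 'sings', 'with') = 6
TTR = 6/12
Simplify: divide both by 6 -> 1/2
TTR = 1/2

1/2


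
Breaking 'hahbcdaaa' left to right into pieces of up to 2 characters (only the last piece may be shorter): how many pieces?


'hahbcdaaa' has 9 characters.
Chunking with max size 2:
  Chunk 1: 'ha' (positions 0-1)
  Chunk 2: 'hb' (positions 2-3)
  Chunk 3: 'cd' (positions 4-5)
  Chunk 4: 'aa' (positions 6-7)
  Chunk 5: 'a' (positions 8-8)
Total chunks: ceil(9 / 2) = 5

5


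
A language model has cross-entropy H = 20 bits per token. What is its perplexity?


Perplexity formula: PP = 2^H
H = 20
PP = 2^20
PP = 2^20 = 1048576

1048576


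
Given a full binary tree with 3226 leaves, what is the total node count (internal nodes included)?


Leaf nodes (terminals): 3226
Internal nodes = n - 1 = 3226 - 1 = 3225
Total = leaves + internal = 3226 + 3225 = 6451

6451


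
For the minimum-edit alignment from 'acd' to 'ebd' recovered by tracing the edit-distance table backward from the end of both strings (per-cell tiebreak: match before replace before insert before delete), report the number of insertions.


Edit distance = 2. Backtracking from cell (3, 3) with preference match > replace > insert > delete,
then listing the resulting alignment 'acd' -> 'ebd' left to right:
  Step 1: replace a->e
  Step 2: replace c->b
  Step 3: keep 'd'
Total insertions: 0

0


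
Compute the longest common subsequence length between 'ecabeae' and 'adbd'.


DP table for LCS of 'ecabeae' and 'adbd':
       a  d  b  d
    0  0  0  0  0
  e 0  0  0  0  0
  c 0  0  0  0  0
  a 0  1  1  1  1
  b 0  1  1  2  2
  e 0  1  1  2  2
  a 0  1  1  2  2
  e 0  1  1  2  2
LCS: 'ab'
LCS length = 2

2


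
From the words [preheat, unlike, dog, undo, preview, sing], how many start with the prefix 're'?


Checking each word for prefix 're':
  'preheat' -> no (count: 0)
  'unlike' -> no (count: 0)
  'dog' -> no (count: 0)
  'undo' -> no (count: 0)
  'preview' -> no (count: 0)
  'sing' -> no (count: 0)
Total with prefix 're': 0

0


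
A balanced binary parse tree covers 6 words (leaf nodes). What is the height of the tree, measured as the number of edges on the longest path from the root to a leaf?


In a balanced binary tree with n leaves the deepest leaf is ceil(log2(n)) edges below the root.
log2(6) = 2.5850
ceil(2.5850) = 3
height (edges) = 3

3


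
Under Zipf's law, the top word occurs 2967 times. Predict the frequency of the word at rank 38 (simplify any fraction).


Zipf's law: freq(rank) = f1 / rank
f1 = 2967, rank = 38
freq = 2967 / 38
GCD(2967, 38) = 1
Simplified: 2967/38

2967/38


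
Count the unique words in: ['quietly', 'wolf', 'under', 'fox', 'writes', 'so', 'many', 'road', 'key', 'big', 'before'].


Listing all tokens and tracking unique types:
  Token 1: 'quietly' -> NEW (unique so far: 1)
  Token 2: 'wolf' -> NEW (unique so far: 2)
  Token 3: 'under' -> NEW (unique so far: 3)
  Token 4: 'fox' -> NEW (unique so far: 4)
  Token 5: 'writes' -> NEW (unique so far: 5)
  Token 6: 'so' -> NEW (unique so far: 6)
  Token 7: 'many' -> NEW (unique so far: 7)
  Token 8: 'road' -> NEW (unique so far: 8)
  Token 9: 'key' -> NEW (unique so far: 9)
  Token 10: 'big' -> NEW (unique so far: 10)
  Token 11: 'before' -> NEW (unique so far: 11)
Unique types: ('before', 'big', 'fox', 'key', 'many', 'quietly', 'road', 'so', 'under', 'wolf', 'writes')
Vocabulary size: 11

11


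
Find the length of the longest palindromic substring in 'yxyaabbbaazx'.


Scanning 'yxyaabbbaazx' for palindromic substrings.
Substring at positions 3-9: 'aabbbaa'.
Check: reverse('aabbbaa') = 'aabbbaa' -> palindrome confirmed.
Neighbouring characters ('y' / 'z') break symmetry, so it cannot extend further.
No longer palindromic substring exists; longest length = 7

7


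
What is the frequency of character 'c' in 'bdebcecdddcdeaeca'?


Scanning 'bdebcecdddcdeaeca' for 'c':
  Position 4: 'c' -> MATCH (count: 1)
  Position 6: 'c' -> MATCH (count: 2)
  Position 10: 'c' -> MATCH (count: 3)
  Position 15: 'c' -> MATCH (count: 4)
Total occurrences of 'c': 4

4


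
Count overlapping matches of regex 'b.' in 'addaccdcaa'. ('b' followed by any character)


Pattern: b. means 'b' followed by any character.
Scanning 'addaccdcaa' position-by-position:
  Pos 0: window 'ad' -> no
  Pos 1: window 'dd' -> no
  Pos 2: window 'da' -> no
  Pos 3: window 'ac' -> no
  Pos 4: window 'cc' -> no
  Pos 5: window 'cd' -> no
  Pos 6: window 'dc' -> no
  Pos 7: window 'ca' -> no
  Pos 8: window 'aa' -> no
  Pos 9: window 'a' -> no
Total matches: 0

0


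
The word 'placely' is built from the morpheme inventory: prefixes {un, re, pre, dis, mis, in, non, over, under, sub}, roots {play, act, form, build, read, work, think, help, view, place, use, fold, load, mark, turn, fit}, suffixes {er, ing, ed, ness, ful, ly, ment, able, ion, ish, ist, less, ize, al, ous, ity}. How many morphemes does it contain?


Segmenting 'placely' against the inventory:
  'place' -> root (morpheme 1)
  'ly' -> suffix (morpheme 2)
Total morphemes: 2

2


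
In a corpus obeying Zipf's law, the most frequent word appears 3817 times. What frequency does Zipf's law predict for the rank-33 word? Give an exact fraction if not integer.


Zipf's law: freq(rank) = f1 / rank
f1 = 3817, rank = 33
freq = 3817 / 33
GCD(3817, 33) = 11
Simplified: 347/3

347/3


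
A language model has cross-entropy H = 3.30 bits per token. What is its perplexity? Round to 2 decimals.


Perplexity formula: PP = 2^H
H = 3.30
PP = 2^3.30
Decompose: 2^3.30 = 2^3 * 2^0.30
2^3 = 8, 2^0.30 ~ 1.2311444
PP ~ 8 * 1.2311444 = 9.8491552
Rounded to 2 decimals: 9.85

9.85


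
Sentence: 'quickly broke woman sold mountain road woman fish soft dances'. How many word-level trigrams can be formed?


Word trigrams from [10] words:
  Trigram 1: (quickly broke woman)
  Trigram 2: (broke woman sold)
  Trigram 3: (woman sold mountain)
  Trigram 4: (sold mountain road)
  Trigram 5: (mountain road woman)
  Trigram 6: (road woman fish)
  Trigram 7: (woman fish soft)
  Trigram 8: (fish soft dances)
Total word trigrams: 10 - 2 = 8

8


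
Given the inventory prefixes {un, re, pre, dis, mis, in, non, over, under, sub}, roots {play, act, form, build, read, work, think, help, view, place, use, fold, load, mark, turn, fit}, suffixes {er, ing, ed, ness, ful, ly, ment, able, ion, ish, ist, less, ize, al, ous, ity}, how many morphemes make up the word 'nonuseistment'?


Segmenting 'nonuseistment' against the inventory:
  'non' -> prefix (morpheme 1)
  'use' -> root (morpheme 2)
  'ist' -> suffix (morpheme 3)
  'ment' -> suffix (morpheme 4)
Total morphemes: 4

4


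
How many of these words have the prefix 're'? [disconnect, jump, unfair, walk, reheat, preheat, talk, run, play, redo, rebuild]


Checking each word for prefix 're':
  'disconnect' -> no (count: 0)
  'jump' -> no (count: 0)
  'unfair' -> no (count: 0)
  'walk' -> no (count: 0)
  'reheat' -> YES, starts with 're' (count: 1)
  'preheat' -> no (count: 1)
  'talk' -> no (count: 1)
  'run' -> no (count: 1)
  'play' -> no (count: 1)
  'redo' -> YES, starts with 're' (count: 2)
  'rebuild' -> YES, starts with 're' (count: 3)
Total with prefix 're': 3

3


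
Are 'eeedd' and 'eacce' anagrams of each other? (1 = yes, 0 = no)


Sort characters of 'eeedd': 'ddeee'
Sort characters of 'eacce': 'accee'
Sorted forms differ -> they are NOT anagrams
Result: 0

0


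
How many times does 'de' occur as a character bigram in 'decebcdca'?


Scanning 'decebcdca' for bigram 'de':
  Position 0: 'de' -> MATCH
  Position 1: 'ec' -> no
  Position 2: 'ce' -> no
  Position 3: 'eb' -> no
  Position 4: 'bc' -> no
  Position 5: 'cd' -> no
  Position 6: 'dc' -> no
  Position 7: 'ca' -> no
Total matches: 1

1


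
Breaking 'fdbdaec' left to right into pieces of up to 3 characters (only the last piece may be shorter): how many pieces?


'fdbdaec' has 7 characters.
Chunking with max size 3:
  Chunk 1: 'fdb' (positions 0-2)
  Chunk 2: 'dae' (positions 3-5)
  Chunk 3: 'c' (positions 6-6)
Total chunks: ceil(7 / 3) = 3

3


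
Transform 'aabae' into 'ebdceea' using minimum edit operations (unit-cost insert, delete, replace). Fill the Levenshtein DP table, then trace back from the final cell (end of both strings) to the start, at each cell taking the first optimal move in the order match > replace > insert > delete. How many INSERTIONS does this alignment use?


Edit distance = 6. Backtracking from cell (5, 7) with preference match > replace > insert > delete,
then listing the resulting alignment 'aabae' -> 'ebdceea' left to right:
  Step 1: insert 'e' [insertion #1]
  Step 2: replace a->b
  Step 3: replace a->d
  Step 4: replace b->c
  Step 5: replace a->e
  Step 6: keep 'e'
  Step 7: insert 'a' [insertion #2]
Total insertions: 2

2


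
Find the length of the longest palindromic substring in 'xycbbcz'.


Scanning 'xycbbcz' for palindromic substrings.
Substring at positions 2-5: 'cbbc'.
Check: reverse('cbbc') = 'cbbc' -> palindrome confirmed.
Neighbouring characters ('y' / 'z') break symmetry, so it cannot extend further.
No longer palindromic substring exists; longest length = 4

4


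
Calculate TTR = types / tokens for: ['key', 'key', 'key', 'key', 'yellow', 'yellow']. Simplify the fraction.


Tokens: 6
Unique types: ('key', 'yellow') = 2
TTR = 2/6
Simplify: divide both by 2 -> 1/3
TTR = 1/3

1/3


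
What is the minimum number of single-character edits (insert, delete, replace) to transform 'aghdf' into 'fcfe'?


Building DP table for s1='aghdf' (len 5) and s2='fcfe' (len 4):
       f  c  f  e
    0  1  2  3  4
  a 1  1  2  3  4
  g 2  2  2  3  4
  h 3  3  3  3  4
  d 4  4  4  4  4
  f 5  4  5  4  5
Edit distance = dp[5][4] = 5

5


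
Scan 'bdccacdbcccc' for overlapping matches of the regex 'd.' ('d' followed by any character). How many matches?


Pattern: d. means 'd' followed by any character.
Scanning 'bdccacdbcccc' position-by-position:
  Pos 0: window 'bd' -> no
  Pos 1: window 'dc' -> MATCH
  Pos 2: window 'cc' -> no
  Pos 3: window 'ca' -> no
  Pos 4: window 'ac' -> no
  Pos 5: window 'cd' -> no
  Pos 6: window 'db' -> MATCH
  Pos 7: window 'bc' -> no
  Pos 8: window 'cc' -> no
  Pos 9: window 'cc' -> no
  Pos 10: window 'cc' -> no
  Pos 11: window 'c' -> no
Total matches: 2

2


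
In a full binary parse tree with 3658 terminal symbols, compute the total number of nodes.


Leaf nodes (terminals): 3658
Internal nodes = n - 1 = 3658 - 1 = 3657
Total = leaves + internal = 3658 + 3657 = 7315

7315


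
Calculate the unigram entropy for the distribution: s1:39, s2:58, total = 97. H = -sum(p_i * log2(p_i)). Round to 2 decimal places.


Computing entropy H = -sum(p_i * log2(p_i)):
  s1: p = 39/97 = 0.4021, -p*log2(p) = 0.5285
  s2: p = 58/97 = 0.5979, -p*log2(p) = 0.4436
H = sum of terms = 0.9721
Rounded to 2 decimals: 0.97

0.97


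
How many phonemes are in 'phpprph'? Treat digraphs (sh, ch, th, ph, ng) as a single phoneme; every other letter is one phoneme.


Parsing 'phpprph' greedily, digraphs first:
  'ph' -> digraph (1 consonant phoneme) (phonemes so far: 1)
  'p' -> consonant phoneme (phonemes so far: 2)
  'p' -> consonant phoneme (phonemes so far: 3)
  'r' -> consonant phoneme (phonemes so far: 4)
  'ph' -> digraph (1 consonant phoneme) (phonemes so far: 5)
Total phonemes: 5

5


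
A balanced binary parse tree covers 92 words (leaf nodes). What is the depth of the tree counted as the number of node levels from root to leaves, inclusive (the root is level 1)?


In a balanced binary tree with n leaves the deepest leaf is ceil(log2(n)) edges below the root,
so counting node levels inclusive of root and leaves gives ceil(log2(n)) + 1 levels.
log2(92) = 6.5236
ceil(6.5236) = 7
levels = 7 + 1 = 8

8


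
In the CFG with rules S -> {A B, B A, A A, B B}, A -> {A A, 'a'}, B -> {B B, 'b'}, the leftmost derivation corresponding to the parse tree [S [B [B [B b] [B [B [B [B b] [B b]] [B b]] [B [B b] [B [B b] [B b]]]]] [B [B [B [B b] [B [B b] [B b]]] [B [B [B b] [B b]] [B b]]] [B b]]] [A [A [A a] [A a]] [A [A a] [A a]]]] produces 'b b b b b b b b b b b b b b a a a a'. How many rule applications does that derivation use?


Every bracketed nonterminal node [X ...] in the tree is produced by exactly one rule application.
Reading the tree off as a leftmost derivation:
  Step 1: S  =>  B A   (applied S -> B A)
  Step 2: B A  =>  B B A   (applied B -> B B)
  Step 3: B B A  =>  B B B A   (applied B -> B B)
  Step 4: B B B A  =>  b B B A   (applied B -> b)
  Step 5: b B B A  =>  b B B B A   (applied B -> B B)
  Step 6: b B B B A  =>  b B B B B A   (applied B -> B B)
  Step 7: b B B B B A  =>  b B B B B B A   (applied B -> B B)
  Step 8: b B B B B B A  =>  b b B B B B A   (applied B -> b)
  Step 9: b b B B B B A  =>  b b b B B B A   (applied B -> b)
  Step 10: b b b B B B A  =>  b b b b B B A   (applied B -> b)
  Step 11: b b b b B B A  =>  b b b b B B B A   (applied B -> B B)
  Step 12: b b b b B B B A  =>  b b b b b B B A   (applied B -> b)
  Step 13: b b b b b B B A  =>  b b b b b B B B A   (applied B -> B B)
  Step 14: b b b b b B B B A  =>  b b b b b b B B A   (applied B -> b)
  Step 15: b b b b b b B B A  =>  b b b b b b b B A   (applied B -> b)
  Step 16: b b b b b b b B A  =>  b b b b b b b B B A   (applied B -> B B)
  Step 17: b b b b b b b B B A  =>  b b b b b b b B B B A   (applied B -> B B)
  Step 18: b b b b b b b B B B A  =>  b b b b b b b B B B B A   (applied B -> B B)
  Step 19: b b b b b b b B B B B A  =>  b b b b b b b b B B B A   (applied B -> b)
  Step 20: b b b b b b b b B B B A  =>  b b b b b b b b B B B B A   (applied B -> B B)
  Step 21: b b b b b b b b B B B B A  =>  b b b b b b b b b B B B A   (applied B -> b)
  Step 22: b b b b b b b b b B B B A  =>  b b b b b b b b b b B B A   (applied B -> b)
  Step 23: b b b b b b b b b b B B A  =>  b b b b b b b b b b B B B A   (applied B -> B B)
  Step 24: b b b b b b b b b b B B B A  =>  b b b b b b b b b b B B B B A   (applied B -> B B)
  Step 25: b b b b b b b b b b B B B B A  =>  b b b b b b b b b b b B B B A   (applied B -> b)
  Step 26: b b b b b b b b b b b B B B A  =>  b b b b b b b b b b b b B B A   (applied B -> b)
  Step 27: b b b b b b b b b b b b B B A  =>  b b b b b b b b b b b b b B A   (applied B -> b)
  Step 28: b b b b b b b b b b b b b B A  =>  b b b b b b b b b b b b b b A   (applied B -> b)
  Step 29: b b b b b b b b b b b b b b A  =>  b b b b b b b b b b b b b b A A   (applied A -> A A)
  Step 30: b b b b b b b b b b b b b b A A  =>  b b b b b b b b b b b b b b A A A   (applied A -> A A)
  Step 31: b b b b b b b b b b b b b b A A A  =>  b b b b b b b b b b b b b b a A A   (applied A -> a)
  Step 32: b b b b b b b b b b b b b b a A A  =>  b b b b b b b b b b b b b b a a A   (applied A -> a)
  Step 33: b b b b b b b b b b b b b b a a A  =>  b b b b b b b b b b b b b b a a A A   (applied A -> A A)
  Step 34: b b b b b b b b b b b b b b a a A A  =>  b b b b b b b b b b b b b b a a a A   (applied A -> a)
  Step 35: b b b b b b b b b b b b b b a a a A  =>  b b b b b b b b b b b b b b a a a a   (applied A -> a)
Final yield: b b b b b b b b b b b b b b a a a a
Total rewrite steps: 35

35


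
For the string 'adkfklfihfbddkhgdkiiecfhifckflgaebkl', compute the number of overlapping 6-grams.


String 'adkfklfihfbddkhgdkiiecfhifckflgaebkl' has length L = 36.
Number of overlapping n-grams = L - n + 1
Substituting: 36 - 6 + 1 = 31

31


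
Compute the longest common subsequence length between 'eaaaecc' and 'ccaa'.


DP table for LCS of 'eaaaecc' and 'ccaa':
       c  c  a  a
    0  0  0  0  0
  e 0  0  0  0  0
  a 0  0  0  1  1
  a 0  0  0  1  2
  a 0  0  0  1  2
  e 0  0  0  1  2
  c 0  1  1  1  2
  c 0  1  2  2  2
LCS: 'aa'
LCS length = 2

2


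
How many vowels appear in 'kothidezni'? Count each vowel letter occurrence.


Scanning each character of 'kothidezni':
  Position 1: 'k' -> consonant (running count: 0)
  Position 2: 'o' -> vowel (running count: 1)
  Position 3: 't' -> consonant (running count: 1)
  Position 4: 'h' -> consonant (running count: 1)
  Position 5: 'i' -> vowel (running count: 2)
  Position 6: 'd' -> consonant (running count: 2)
  Position 7: 'e' -> vowel (running count: 3)
  Position 8: 'z' -> consonant (running count: 3)
  Position 9: 'n' -> consonant (running count: 3)
  Position 10: 'i' -> vowel (running count: 4)
Total vowels: 4

4


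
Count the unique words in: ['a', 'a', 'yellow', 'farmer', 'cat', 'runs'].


Listing all tokens and tracking unique types:
  Token 1: 'a' -> NEW (unique so far: 1)
  Token 2: 'a' -> duplicate (unique so far: 1)
  Token 3: 'yellow' -> NEW (unique so far: 2)
  Token 4: 'farmer' -> NEW (unique so far: 3)
  Token 5: 'cat' -> NEW (unique so far: 4)
  Token 6: 'runs' -> NEW (unique so far: 5)
Unique types: ('a', 'cat', 'farmer', 'runs', 'yellow')
Vocabulary size: 5

5


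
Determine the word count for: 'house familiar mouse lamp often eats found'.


Counting words by splitting on spaces:
  Word 1: 'house'
  Word 2: 'familiar'
  Word 3: 'mouse'
  Word 4: 'lamp'
  Word 5: 'often'
  Word 6: 'eats'
  Word 7: 'found'
Total words: 7

7


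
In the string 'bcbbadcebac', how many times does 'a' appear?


Scanning 'bcbbadcebac' for 'a':
  Position 4: 'a' -> MATCH (count: 1)
  Position 9: 'a' -> MATCH (count: 2)
Total occurrences of 'a': 2

2


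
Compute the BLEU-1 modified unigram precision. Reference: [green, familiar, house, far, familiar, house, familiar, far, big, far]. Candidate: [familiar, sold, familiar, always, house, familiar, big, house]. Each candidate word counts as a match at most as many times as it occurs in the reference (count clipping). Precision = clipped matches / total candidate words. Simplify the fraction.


Reference word counts: {'big': 1, 'familiar': 3, 'far': 3, 'green': 1, 'house': 2}
Checking each candidate word (with clipping):
  'familiar' -> in reference (ref count 3, used 1/3) -> match (matches: 1)
  'sold' -> not in reference -> no match (matches: 1)
  'familiar' -> in reference (ref count 3, used 2/3) -> match (matches: 2)
  'always' -> not in reference -> no match (matches: 2)
  'house' -> in reference (ref count 2, used 1/2) -> match (matches: 3)
  'familiar' -> in reference (ref count 3, used 3/3) -> match (matches: 4)
  'big' -> in reference (ref count 1, used 1/1) -> match (matches: 5)
  'house' -> in reference (ref count 2, used 2/2) -> match (matches: 6)
Clipped matches: 6, Candidate length: 8
Precision = 6/8 = 3/4

3/4


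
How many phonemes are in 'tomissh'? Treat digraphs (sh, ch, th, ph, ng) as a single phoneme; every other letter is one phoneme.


Parsing 'tomissh' greedily, digraphs first:
  't' -> consonant phoneme (phonemes so far: 1)
  'o' -> vowel phoneme (phonemes so far: 2)
  'm' -> consonant phoneme (phonemes so far: 3)
  'i' -> vowel phoneme (phonemes so far: 4)
  's' -> consonant phoneme (phonemes so far: 5)
  'sh' -> digraph (1 consonant phoneme) (phonemes so far: 6)
Total phonemes: 6

6


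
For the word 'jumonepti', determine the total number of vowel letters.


Scanning each character of 'jumonepti':
  Position 1: 'j' -> consonant (running count: 0)
  Position 2: 'u' -> vowel (running count: 1)
  Position 3: 'm' -> consonant (running count: 1)
  Position 4: 'o' -> vowel (running count: 2)
  Position 5: 'n' -> consonant (running count: 2)
  Position 6: 'e' -> vowel (running count: 3)
  Position 7: 'p' -> consonant (running count: 3)
  Position 8: 't' -> consonant (running count: 3)
  Position 9: 'i' -> vowel (running count: 4)
Total vowels: 4

4


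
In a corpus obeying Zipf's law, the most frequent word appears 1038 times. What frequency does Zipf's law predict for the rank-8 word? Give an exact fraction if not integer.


Zipf's law: freq(rank) = f1 / rank
f1 = 1038, rank = 8
freq = 1038 / 8
GCD(1038, 8) = 2
Simplified: 519/4

519/4


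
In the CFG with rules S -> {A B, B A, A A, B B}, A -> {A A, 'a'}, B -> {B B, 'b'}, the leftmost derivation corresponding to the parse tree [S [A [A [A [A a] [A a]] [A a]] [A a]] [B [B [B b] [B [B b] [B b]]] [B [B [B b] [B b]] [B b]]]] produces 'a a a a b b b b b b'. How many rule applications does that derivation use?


Every bracketed nonterminal node [X ...] in the tree is produced by exactly one rule application.
Reading the tree off as a leftmost derivation:
  Step 1: S  =>  A B   (applied S -> A B)
  Step 2: A B  =>  A A B   (applied A -> A A)
  Step 3: A A B  =>  A A A B   (applied A -> A A)
  Step 4: A A A B  =>  A A A A B   (applied A -> A A)
  Step 5: A A A A B  =>  a A A A B   (applied A -> a)
  Step 6: a A A A B  =>  a a A A B   (applied A -> a)
  Step 7: a a A A B  =>  a a a A B   (applied A -> a)
  Step 8: a a a A B  =>  a a a a B   (applied A -> a)
  Step 9: a a a a B  =>  a a a a B B   (applied B -> B B)
  Step 10: a a a a B B  =>  a a a a B B B   (applied B -> B B)
  Step 11: a a a a B B B  =>  a a a a b B B   (applied B -> b)
  Step 12: a a a a b B B  =>  a a a a b B B B   (applied B -> B B)
  Step 13: a a a a b B B B  =>  a a a a b b B B   (applied B -> b)
  Step 14: a a a a b b B B  =>  a a a a b b b B   (applied B -> b)
  Step 15: a a a a b b b B  =>  a a a a b b b B B   (applied B -> B B)
  Step 16: a a a a b b b B B  =>  a a a a b b b B B B   (applied B -> B B)
  Step 17: a a a a b b b B B B  =>  a a a a b b b b B B   (applied B -> b)
  Step 18: a a a a b b b b B B  =>  a a a a b b b b b B   (applied B -> b)
  Step 19: a a a a b b b b b B  =>  a a a a b b b b b b   (applied B -> b)
Final yield: a a a a b b b b b b
Total rewrite steps: 19

19


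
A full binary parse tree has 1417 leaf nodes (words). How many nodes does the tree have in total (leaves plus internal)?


Leaf nodes (terminals): 1417
Internal nodes = n - 1 = 1417 - 1 = 1416
Total = leaves + internal = 1417 + 1416 = 2833

2833


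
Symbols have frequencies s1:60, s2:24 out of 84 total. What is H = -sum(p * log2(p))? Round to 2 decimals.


Computing entropy H = -sum(p_i * log2(p_i)):
  s1: p = 60/84 = 0.7143, -p*log2(p) = 0.3467
  s2: p = 24/84 = 0.2857, -p*log2(p) = 0.5164
H = sum of terms = 0.8631
Rounded to 2 decimals: 0.86

0.86


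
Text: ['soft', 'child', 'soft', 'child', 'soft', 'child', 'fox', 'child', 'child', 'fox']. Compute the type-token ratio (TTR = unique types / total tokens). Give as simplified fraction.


Tokens: 10
Unique types: ('child', 'fox', 'soft') = 3
TTR = 3/10
Already in lowest terms.

3/10


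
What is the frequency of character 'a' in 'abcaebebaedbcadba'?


Scanning 'abcaebebaedbcadba' for 'a':
  Position 0: 'a' -> MATCH (count: 1)
  Position 3: 'a' -> MATCH (count: 2)
  Position 8: 'a' -> MATCH (count: 3)
  Position 13: 'a' -> MATCH (count: 4)
  Position 16: 'a' -> MATCH (count: 5)
Total occurrences of 'a': 5

5


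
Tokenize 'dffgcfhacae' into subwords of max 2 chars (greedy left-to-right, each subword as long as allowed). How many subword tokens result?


'dffgcfhacae' has 11 characters.
Chunking with max size 2:
  Chunk 1: 'df' (positions 0-1)
  Chunk 2: 'fg' (positions 2-3)
  Chunk 3: 'cf' (positions 4-5)
  Chunk 4: 'ha' (positions 6-7)
  Chunk 5: 'ca' (positions 8-9)
  Chunk 6: 'e' (positions 10-10)
Total chunks: ceil(11 / 2) = 6

6


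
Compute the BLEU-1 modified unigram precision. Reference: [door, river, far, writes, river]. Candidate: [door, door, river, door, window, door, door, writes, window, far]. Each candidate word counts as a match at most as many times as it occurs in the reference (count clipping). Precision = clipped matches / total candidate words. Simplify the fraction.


Reference word counts: {'door': 1, 'far': 1, 'river': 2, 'writes': 1}
Checking each candidate word (with clipping):
  'door' -> in reference (ref count 1, used 1/1) -> match (matches: 1)
  'door' -> ref count 1 already used up (1/1) -> clipped, no match (matches: 1)
  'river' -> in reference (ref count 2, used 1/2) -> match (matches: 2)
  'door' -> ref count 1 already used up (1/1) -> clipped, no match (matches: 2)
  'window' -> not in reference -> no match (matches: 2)
  'door' -> ref count 1 already used up (1/1) -> clipped, no match (matches: 2)
  'door' -> ref count 1 already used up (1/1) -> clipped, no match (matches: 2)
  'writes' -> in reference (ref count 1, used 1/1) -> match (matches: 3)
  'window' -> not in reference -> no match (matches: 3)
  'far' -> in reference (ref count 1, used 1/1) -> match (matches: 4)
Clipped matches: 4, Candidate length: 10
Precision = 4/10 = 2/5

2/5


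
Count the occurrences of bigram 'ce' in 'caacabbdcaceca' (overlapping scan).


Scanning 'caacabbdcaceca' for bigram 'ce':
  Position 0: 'ca' -> no
  Position 1: 'aa' -> no
  Position 2: 'ac' -> no
  Position 3: 'ca' -> no
  Position 4: 'ab' -> no
  Position 5: 'bb' -> no
  Position 6: 'bd' -> no
  Position 7: 'dc' -> no
  Position 8: 'ca' -> no
  Position 9: 'ac' -> no
  Position 10: 'ce' -> MATCH
  Position 11: 'ec' -> no
  Position 12: 'ca' -> no
Total matches: 1

1


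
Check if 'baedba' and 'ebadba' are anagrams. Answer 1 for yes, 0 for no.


Sort characters of 'baedba': 'aabbde'
Sort characters of 'ebadba': 'aabbde'
Sorted forms match -> they ARE anagrams
Result: 1

1


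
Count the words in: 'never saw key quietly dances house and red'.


Counting words by splitting on spaces:
  Word 1: 'never'
  Word 2: 'saw'
  Word 3: 'key'
  Word 4: 'quietly'
  Word 5: 'dances'
  Word 6: 'house'
  Word 7: 'and'
  Word 8: 'red'
Total words: 8

8


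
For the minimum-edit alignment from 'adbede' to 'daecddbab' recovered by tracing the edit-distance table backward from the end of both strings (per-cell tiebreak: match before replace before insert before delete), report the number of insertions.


Edit distance = 7. Backtracking from cell (6, 9) with preference match > replace > insert > delete,
then listing the resulting alignment 'adbede' -> 'daecddbab' left to right:
  Step 1: insert 'd' [insertion #1]
  Step 2: keep 'a'
  Step 3: insert 'e' [insertion #2]
  Step 4: insert 'c' [insertion #3]
  Step 5: keep 'd'
  Step 6: replace b->d
  Step 7: replace e->b
  Step 8: replace d->a
  Step 9: replace e->b
Total insertions: 3

3


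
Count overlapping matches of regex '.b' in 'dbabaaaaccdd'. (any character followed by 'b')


Pattern: .b means any character followed by 'b'.
Scanning 'dbabaaaaccdd' position-by-position:
  Pos 0: window 'db' -> MATCH
  Pos 1: window 'ba' -> no
  Pos 2: window 'ab' -> MATCH
  Pos 3: window 'ba' -> no
  Pos 4: window 'aa' -> no
  Pos 5: window 'aa' -> no
  Pos 6: window 'aa' -> no
  Pos 7: window 'ac' -> no
  Pos 8: window 'cc' -> no
  Pos 9: window 'cd' -> no
  Pos 10: window 'dd' -> no
  Pos 11: window 'd' -> no
Total matches: 2

2


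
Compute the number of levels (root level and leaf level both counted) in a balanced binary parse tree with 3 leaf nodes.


In a balanced binary tree with n leaves the deepest leaf is ceil(log2(n)) edges below the root,
so counting node levels inclusive of root and leaves gives ceil(log2(n)) + 1 levels.
log2(3) = 1.5850
ceil(1.5850) = 2
levels = 2 + 1 = 3

3


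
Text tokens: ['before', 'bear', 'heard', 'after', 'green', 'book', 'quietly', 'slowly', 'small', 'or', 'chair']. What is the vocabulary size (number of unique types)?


Listing all tokens and tracking unique types:
  Token 1: 'before' -> NEW (unique so far: 1)
  Token 2: 'bear' -> NEW (unique so far: 2)
  Token 3: 'heard' -> NEW (unique so far: 3)
  Token 4: 'after' -> NEW (unique so far: 4)
  Token 5: 'green' -> NEW (unique so far: 5)
  Token 6: 'book' -> NEW (unique so far: 6)
  Token 7: 'quietly' -> NEW (unique so far: 7)
  Token 8: 'slowly' -> NEW (unique so far: 8)
  Token 9: 'small' -> NEW (unique so far: 9)
  Token 10: 'or' -> NEW (unique so far: 10)
  Token 11: 'chair' -> NEW (unique so far: 11)
Unique types: ('after', 'bear', 'before', 'book', 'chair', 'green', 'heard', 'or', 'quietly', 'slowly', 'small')
Vocabulary size: 11

11


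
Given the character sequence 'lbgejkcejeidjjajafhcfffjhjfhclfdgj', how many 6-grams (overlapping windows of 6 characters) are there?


String 'lbgejkcejeidjjajafhcfffjhjfhclfdgj' has length L = 34.
Number of overlapping n-grams = L - n + 1
Substituting: 34 - 6 + 1 = 29

29


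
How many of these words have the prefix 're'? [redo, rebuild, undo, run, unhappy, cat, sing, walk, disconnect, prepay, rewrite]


Checking each word for prefix 're':
  'redo' -> YES, starts with 're' (count: 1)
  'rebuild' -> YES, starts with 're' (count: 2)
  'undo' -> no (count: 2)
  'run' -> no (count: 2)
  'unhappy' -> no (count: 2)
  'cat' -> no (count: 2)
  'sing' -> no (count: 2)
  'walk' -> no (count: 2)
  'disconnect' -> no (count: 2)
  'prepay' -> no (count: 2)
  'rewrite' -> YES, starts with 're' (count: 3)
Total with prefix 're': 3

3


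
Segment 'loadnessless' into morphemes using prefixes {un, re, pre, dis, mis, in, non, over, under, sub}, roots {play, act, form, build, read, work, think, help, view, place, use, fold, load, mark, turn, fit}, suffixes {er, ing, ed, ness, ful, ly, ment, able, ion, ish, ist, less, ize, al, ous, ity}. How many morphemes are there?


Segmenting 'loadnessless' against the inventory:
  'load' -> root (morpheme 1)
  'ness' -> suffix (morpheme 2)
  'less' -> suffix (morpheme 3)
Total morphemes: 3

3


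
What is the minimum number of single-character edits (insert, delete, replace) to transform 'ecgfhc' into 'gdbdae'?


Building DP table for s1='ecgfhc' (len 6) and s2='gdbdae' (len 6):
       g  d  b  d  a  e
    0  1  2  3  4  5  6
  e 1  1  2  3  4  5  5
  c 2  2  2  3  4  5  6
  g 3  2  3  3  4  5  6
  f 4  3  3  4  4  5  6
  h 5  4  4  4  5  5  6
  c 6  5  5  5  5  6  6
Edit distance = dp[6][6] = 6

6


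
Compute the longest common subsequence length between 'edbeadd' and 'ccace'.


DP table for LCS of 'edbeadd' and 'ccace':
       c  c  a  c  e
    0  0  0  0  0  0
  e 0  0  0  0  0  1
  d 0  0  0  0  0  1
  b 0  0  0  0  0  1
  e 0  0  0  0  0  1
  a 0  0  0  1  1  1
  d 0  0  0  1  1  1
  d 0  0  0  1  1  1
LCS: 'e'
LCS length = 1

1


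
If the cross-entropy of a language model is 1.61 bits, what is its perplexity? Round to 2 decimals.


Perplexity formula: PP = 2^H
H = 1.61
PP = 2^1.61
Decompose: 2^1.61 = 2^1 * 2^0.61
2^1 = 2, 2^0.61 ~ 1.5262592
PP ~ 2 * 1.5262592 = 3.0525184
Rounded to 2 decimals: 3.05

3.05


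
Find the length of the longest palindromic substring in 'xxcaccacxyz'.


Scanning 'xxcaccacxyz' for palindromic substrings.
Substring at positions 1-8: 'xcaccacx'.
Check: reverse('xcaccacx') = 'xcaccacx' -> palindrome confirmed.
Neighbouring characters ('x' / 'y') break symmetry, so it cannot extend further.
No longer palindromic substring exists; longest length = 8

8


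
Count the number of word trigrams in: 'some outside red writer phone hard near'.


Word trigrams from [7] words:
  Trigram 1: (some outside red)
  Trigram 2: (outside red writer)
  Trigram 3: (red writer phone)
  Trigram 4: (writer phone hard)
  Trigram 5: (phone hard near)
Total word trigrams: 7 - 2 = 5

5


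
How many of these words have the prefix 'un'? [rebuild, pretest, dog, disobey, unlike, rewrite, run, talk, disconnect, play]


Checking each word for prefix 'un':
  'rebuild' -> no (count: 0)
  'pretest' -> no (count: 0)
  'dog' -> no (count: 0)
  'disobey' -> no (count: 0)
  'unlike' -> YES, starts with 'un' (count: 1)
  'rewrite' -> no (count: 1)
  'run' -> no (count: 1)
  'talk' -> no (count: 1)
  'disconnect' -> no (count: 1)
  'play' -> no (count: 1)
Total with prefix 'un': 1

1


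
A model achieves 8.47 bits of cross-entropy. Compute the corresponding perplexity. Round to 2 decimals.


Perplexity formula: PP = 2^H
H = 8.47
PP = 2^8.47
Decompose: 2^8.47 = 2^8 * 2^0.47
2^8 = 256, 2^0.47 ~ 1.3851095
PP ~ 256 * 1.3851095 = 354.5880320
Rounded to 2 decimals: 354.59

354.59


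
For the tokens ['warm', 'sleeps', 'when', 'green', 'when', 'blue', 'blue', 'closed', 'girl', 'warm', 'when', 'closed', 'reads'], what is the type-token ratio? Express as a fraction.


Tokens: 13
Unique types: ('blue', 'closed', 'girl', 'green', 'reads', 'sleeps', 'warm', 'when') = 8
TTR = 8/13
Already in lowest terms.

8/13


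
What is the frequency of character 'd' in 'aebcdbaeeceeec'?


Scanning 'aebcdbaeeceeec' for 'd':
  Position 4: 'd' -> MATCH (count: 1)
Total occurrences of 'd': 1

1


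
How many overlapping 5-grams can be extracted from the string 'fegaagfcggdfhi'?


String 'fegaagfcggdfhi' has length L = 14.
Number of overlapping n-grams = L - n + 1
Substituting: 14 - 5 + 1 = 10

10


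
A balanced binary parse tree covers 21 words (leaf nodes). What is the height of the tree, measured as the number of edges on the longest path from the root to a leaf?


In a balanced binary tree with n leaves the deepest leaf is ceil(log2(n)) edges below the root.
log2(21) = 4.3923
ceil(4.3923) = 5
height (edges) = 5

5


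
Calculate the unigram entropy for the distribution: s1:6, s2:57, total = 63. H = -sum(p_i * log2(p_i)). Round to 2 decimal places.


Computing entropy H = -sum(p_i * log2(p_i)):
  s1: p = 6/63 = 0.0952, -p*log2(p) = 0.3231
  s2: p = 57/63 = 0.9048, -p*log2(p) = 0.1306
H = sum of terms = 0.4537
Rounded to 2 decimals: 0.45

0.45


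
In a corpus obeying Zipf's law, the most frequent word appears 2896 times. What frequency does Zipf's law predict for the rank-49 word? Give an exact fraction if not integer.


Zipf's law: freq(rank) = f1 / rank
f1 = 2896, rank = 49
freq = 2896 / 49
GCD(2896, 49) = 1
Simplified: 2896/49

2896/49


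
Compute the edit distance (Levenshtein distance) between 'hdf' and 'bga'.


Building DP table for s1='hdf' (len 3) and s2='bga' (len 3):
       b  g  a
    0  1  2  3
  h 1  1  2  3
  d 2  2  2  3
  f 3  3  3  3
Edit distance = dp[3][3] = 3

3


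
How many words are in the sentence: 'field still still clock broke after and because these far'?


Counting words by splitting on spaces:
  Word 1: 'field'
  Word 2: 'still'
  Word 3: 'still'
  Word 4: 'clock'
  Word 5: 'broke'
  Word 6: 'after'
  Word 7: 'and'
  Word 8: 'because'
  Word 9: 'these'
  Word 10: 'far'
Total words: 10

10


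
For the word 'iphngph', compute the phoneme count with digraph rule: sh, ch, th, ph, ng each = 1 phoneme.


Parsing 'iphngph' greedily, digraphs first:
  'i' -> vowel phoneme (phonemes so far: 1)
  'ph' -> digraph (1 consonant phoneme) (phonemes so far: 2)
  'ng' -> digraph (1 consonant phoneme) (phonemes so far: 3)
  'ph' -> digraph (1 consonant phoneme) (phonemes so far: 4)
Total phonemes: 4

4


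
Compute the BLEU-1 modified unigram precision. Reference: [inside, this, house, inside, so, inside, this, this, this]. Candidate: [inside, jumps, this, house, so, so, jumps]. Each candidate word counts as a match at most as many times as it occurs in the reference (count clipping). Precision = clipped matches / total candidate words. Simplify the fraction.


Reference word counts: {'house': 1, 'inside': 3, 'so': 1, 'this': 4}
Checking each candidate word (with clipping):
  'inside' -> in reference (ref count 3, used 1/3) -> match (matches: 1)
  'jumps' -> not in reference -> no match (matches: 1)
  'this' -> in reference (ref count 4, used 1/4) -> match (matches: 2)
  'house' -> in reference (ref count 1, used 1/1) -> match (matches: 3)
  'so' -> in reference (ref count 1, used 1/1) -> match (matches: 4)
  'so' -> ref count 1 already used up (1/1) -> clipped, no match (matches: 4)
  'jumps' -> not in reference -> no match (matches: 4)
Clipped matches: 4, Candidate length: 7
Precision = 4/7

4/7


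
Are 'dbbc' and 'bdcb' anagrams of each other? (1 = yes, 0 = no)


Sort characters of 'dbbc': 'bbcd'
Sort characters of 'bdcb': 'bbcd'
Sorted forms match -> they ARE anagrams
Result: 1

1


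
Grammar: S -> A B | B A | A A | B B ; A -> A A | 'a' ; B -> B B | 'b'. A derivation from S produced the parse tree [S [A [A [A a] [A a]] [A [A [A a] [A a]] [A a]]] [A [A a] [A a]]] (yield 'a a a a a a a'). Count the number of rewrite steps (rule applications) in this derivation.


Every bracketed nonterminal node [X ...] in the tree is produced by exactly one rule application.
Reading the tree off as a leftmost derivation:
  Step 1: S  =>  A A   (applied S -> A A)
  Step 2: A A  =>  A A A   (applied A -> A A)
  Step 3: A A A  =>  A A A A   (applied A -> A A)
  Step 4: A A A A  =>  a A A A   (applied A -> a)
  Step 5: a A A A  =>  a a A A   (applied A -> a)
  Step 6: a a A A  =>  a a A A A   (applied A -> A A)
  Step 7: a a A A A  =>  a a A A A A   (applied A -> A A)
  Step 8: a a A A A A  =>  a a a A A A   (applied A -> a)
  Step 9: a a a A A A  =>  a a a a A A   (applied A -> a)
  Step 10: a a a a A A  =>  a a a a a A   (applied A -> a)
  Step 11: a a a a a A  =>  a a a a a A A   (applied A -> A A)
  Step 12: a a a a a A A  =>  a a a a a a A   (applied A -> a)
  Step 13: a a a a a a A  =>  a a a a a a a   (applied A -> a)
Final yield: a a a a a a a
Total rewrite steps: 13

13


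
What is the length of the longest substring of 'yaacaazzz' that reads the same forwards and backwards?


Scanning 'yaacaazzz' for palindromic substrings.
Substring at positions 1-5: 'aacaa'.
Check: reverse('aacaa') = 'aacaa' -> palindrome confirmed.
Neighbouring characters ('y' / 'z') break symmetry, so it cannot extend further.
No longer palindromic substring exists; longest length = 5

5


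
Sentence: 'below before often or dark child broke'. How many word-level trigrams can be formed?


Word trigrams from [7] words:
  Trigram 1: (below before often)
  Trigram 2: (before often or)
  Trigram 3: (often or dark)
  Trigram 4: (or dark child)
  Trigram 5: (dark child broke)
Total word trigrams: 7 - 2 = 5

5


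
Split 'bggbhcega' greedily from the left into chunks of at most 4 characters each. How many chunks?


'bggbhcega' has 9 characters.
Chunking with max size 4:
  Chunk 1: 'bggb' (positions 0-3)
  Chunk 2: 'hceg' (positions 4-7)
  Chunk 3: 'a' (positions 8-8)
Total chunks: ceil(9 / 4) = 3

3


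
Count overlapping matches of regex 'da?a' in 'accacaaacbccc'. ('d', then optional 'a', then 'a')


Pattern: da?a means 'd', then optional 'a', then 'a'.
Scanning 'accacaaacbccc' position-by-position:
  Pos 0: window 'acc' -> no
  Pos 1: window 'cca' -> no
  Pos 2: window 'cac' -> no
  Pos 3: window 'aca' -> no
  Pos 4: window 'caa' -> no
  Pos 5: window 'aaa' -> no
  Pos 6: window 'aac' -> no
  Pos 7: window 'acb' -> no
  Pos 8: window 'cbc' -> no
  Pos 9: window 'bcc' -> no
  Pos 10: window 'ccc' -> no
  Pos 11: window 'cc' -> no
  Pos 12: window 'c' -> no
Total matches: 0

0


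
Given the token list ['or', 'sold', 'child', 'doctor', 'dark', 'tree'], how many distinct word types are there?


Listing all tokens and tracking unique types:
  Token 1: 'or' -> NEW (unique so far: 1)
  Token 2: 'sold' -> NEW (unique so far: 2)
  Token 3: 'child' -> NEW (unique so far: 3)
  Token 4: 'doctor' -> NEW (unique so far: 4)
  Token 5: 'dark' -> NEW (unique so far: 5)
  Token 6: 'tree' -> NEW (unique so far: 6)
Unique types: ('child', 'dark', 'doctor', 'or', 'sold', 'tree')
Vocabulary size: 6

6


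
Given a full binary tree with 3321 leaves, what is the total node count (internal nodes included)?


Leaf nodes (terminals): 3321
Internal nodes = n - 1 = 3321 - 1 = 3320
Total = leaves + internal = 3321 + 3320 = 6641

6641


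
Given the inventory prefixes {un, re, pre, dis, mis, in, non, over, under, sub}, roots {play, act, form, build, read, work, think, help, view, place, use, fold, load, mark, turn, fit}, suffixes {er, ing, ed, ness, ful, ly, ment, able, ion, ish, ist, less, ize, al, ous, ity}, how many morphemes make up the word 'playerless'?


Segmenting 'playerless' against the inventory:
  'play' -> root (morpheme 1)
  'er' -> suffix (morpheme 2)
  'less' -> suffix (morpheme 3)
Total morphemes: 3

3
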